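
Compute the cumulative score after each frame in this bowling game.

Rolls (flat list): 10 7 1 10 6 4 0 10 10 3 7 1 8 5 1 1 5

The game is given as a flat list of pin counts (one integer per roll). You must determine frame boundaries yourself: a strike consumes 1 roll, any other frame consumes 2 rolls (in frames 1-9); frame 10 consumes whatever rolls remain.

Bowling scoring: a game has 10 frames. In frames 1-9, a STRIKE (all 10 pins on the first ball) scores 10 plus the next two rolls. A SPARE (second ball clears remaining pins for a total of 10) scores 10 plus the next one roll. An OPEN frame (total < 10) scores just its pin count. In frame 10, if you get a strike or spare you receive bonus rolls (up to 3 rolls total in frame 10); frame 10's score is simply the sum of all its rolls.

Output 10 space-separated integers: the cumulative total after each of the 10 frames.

Answer: 18 26 46 56 76 96 107 116 122 128

Derivation:
Frame 1: STRIKE. 10 + next two rolls (7+1) = 18. Cumulative: 18
Frame 2: OPEN (7+1=8). Cumulative: 26
Frame 3: STRIKE. 10 + next two rolls (6+4) = 20. Cumulative: 46
Frame 4: SPARE (6+4=10). 10 + next roll (0) = 10. Cumulative: 56
Frame 5: SPARE (0+10=10). 10 + next roll (10) = 20. Cumulative: 76
Frame 6: STRIKE. 10 + next two rolls (3+7) = 20. Cumulative: 96
Frame 7: SPARE (3+7=10). 10 + next roll (1) = 11. Cumulative: 107
Frame 8: OPEN (1+8=9). Cumulative: 116
Frame 9: OPEN (5+1=6). Cumulative: 122
Frame 10: OPEN. Sum of all frame-10 rolls (1+5) = 6. Cumulative: 128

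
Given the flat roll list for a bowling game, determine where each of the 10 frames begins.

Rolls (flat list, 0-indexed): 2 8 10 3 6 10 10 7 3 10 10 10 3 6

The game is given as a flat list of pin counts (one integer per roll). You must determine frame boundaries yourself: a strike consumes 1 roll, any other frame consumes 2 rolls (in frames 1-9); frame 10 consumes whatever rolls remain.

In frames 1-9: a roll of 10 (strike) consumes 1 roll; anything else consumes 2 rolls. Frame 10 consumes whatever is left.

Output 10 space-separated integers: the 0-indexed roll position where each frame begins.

Frame 1 starts at roll index 0: rolls=2,8 (sum=10), consumes 2 rolls
Frame 2 starts at roll index 2: roll=10 (strike), consumes 1 roll
Frame 3 starts at roll index 3: rolls=3,6 (sum=9), consumes 2 rolls
Frame 4 starts at roll index 5: roll=10 (strike), consumes 1 roll
Frame 5 starts at roll index 6: roll=10 (strike), consumes 1 roll
Frame 6 starts at roll index 7: rolls=7,3 (sum=10), consumes 2 rolls
Frame 7 starts at roll index 9: roll=10 (strike), consumes 1 roll
Frame 8 starts at roll index 10: roll=10 (strike), consumes 1 roll
Frame 9 starts at roll index 11: roll=10 (strike), consumes 1 roll
Frame 10 starts at roll index 12: 2 remaining rolls

Answer: 0 2 3 5 6 7 9 10 11 12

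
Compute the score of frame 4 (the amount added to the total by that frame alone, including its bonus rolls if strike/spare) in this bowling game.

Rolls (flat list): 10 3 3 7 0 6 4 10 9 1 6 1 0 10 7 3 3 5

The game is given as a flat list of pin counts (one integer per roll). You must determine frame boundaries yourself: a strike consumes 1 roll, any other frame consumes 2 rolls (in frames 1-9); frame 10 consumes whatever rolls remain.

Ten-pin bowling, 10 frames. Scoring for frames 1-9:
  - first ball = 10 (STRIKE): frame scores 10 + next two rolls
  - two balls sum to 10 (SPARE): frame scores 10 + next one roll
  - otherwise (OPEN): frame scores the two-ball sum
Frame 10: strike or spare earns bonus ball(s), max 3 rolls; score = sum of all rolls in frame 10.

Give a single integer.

Answer: 20

Derivation:
Frame 1: STRIKE. 10 + next two rolls (3+3) = 16. Cumulative: 16
Frame 2: OPEN (3+3=6). Cumulative: 22
Frame 3: OPEN (7+0=7). Cumulative: 29
Frame 4: SPARE (6+4=10). 10 + next roll (10) = 20. Cumulative: 49
Frame 5: STRIKE. 10 + next two rolls (9+1) = 20. Cumulative: 69
Frame 6: SPARE (9+1=10). 10 + next roll (6) = 16. Cumulative: 85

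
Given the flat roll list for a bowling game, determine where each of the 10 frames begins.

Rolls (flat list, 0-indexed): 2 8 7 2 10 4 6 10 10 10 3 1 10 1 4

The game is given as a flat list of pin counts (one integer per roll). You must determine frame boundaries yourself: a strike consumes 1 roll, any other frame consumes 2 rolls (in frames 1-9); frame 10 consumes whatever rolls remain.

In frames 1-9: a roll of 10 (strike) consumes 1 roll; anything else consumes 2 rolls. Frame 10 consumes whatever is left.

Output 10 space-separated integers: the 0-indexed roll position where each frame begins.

Answer: 0 2 4 5 7 8 9 10 12 13

Derivation:
Frame 1 starts at roll index 0: rolls=2,8 (sum=10), consumes 2 rolls
Frame 2 starts at roll index 2: rolls=7,2 (sum=9), consumes 2 rolls
Frame 3 starts at roll index 4: roll=10 (strike), consumes 1 roll
Frame 4 starts at roll index 5: rolls=4,6 (sum=10), consumes 2 rolls
Frame 5 starts at roll index 7: roll=10 (strike), consumes 1 roll
Frame 6 starts at roll index 8: roll=10 (strike), consumes 1 roll
Frame 7 starts at roll index 9: roll=10 (strike), consumes 1 roll
Frame 8 starts at roll index 10: rolls=3,1 (sum=4), consumes 2 rolls
Frame 9 starts at roll index 12: roll=10 (strike), consumes 1 roll
Frame 10 starts at roll index 13: 2 remaining rolls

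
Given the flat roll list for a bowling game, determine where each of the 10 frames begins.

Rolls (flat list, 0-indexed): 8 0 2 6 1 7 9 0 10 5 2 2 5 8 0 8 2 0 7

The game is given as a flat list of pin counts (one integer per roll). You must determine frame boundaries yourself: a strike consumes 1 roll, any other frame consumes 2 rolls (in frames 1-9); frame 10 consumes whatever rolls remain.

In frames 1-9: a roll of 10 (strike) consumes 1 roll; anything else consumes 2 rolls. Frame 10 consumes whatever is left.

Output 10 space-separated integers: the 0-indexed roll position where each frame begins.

Frame 1 starts at roll index 0: rolls=8,0 (sum=8), consumes 2 rolls
Frame 2 starts at roll index 2: rolls=2,6 (sum=8), consumes 2 rolls
Frame 3 starts at roll index 4: rolls=1,7 (sum=8), consumes 2 rolls
Frame 4 starts at roll index 6: rolls=9,0 (sum=9), consumes 2 rolls
Frame 5 starts at roll index 8: roll=10 (strike), consumes 1 roll
Frame 6 starts at roll index 9: rolls=5,2 (sum=7), consumes 2 rolls
Frame 7 starts at roll index 11: rolls=2,5 (sum=7), consumes 2 rolls
Frame 8 starts at roll index 13: rolls=8,0 (sum=8), consumes 2 rolls
Frame 9 starts at roll index 15: rolls=8,2 (sum=10), consumes 2 rolls
Frame 10 starts at roll index 17: 2 remaining rolls

Answer: 0 2 4 6 8 9 11 13 15 17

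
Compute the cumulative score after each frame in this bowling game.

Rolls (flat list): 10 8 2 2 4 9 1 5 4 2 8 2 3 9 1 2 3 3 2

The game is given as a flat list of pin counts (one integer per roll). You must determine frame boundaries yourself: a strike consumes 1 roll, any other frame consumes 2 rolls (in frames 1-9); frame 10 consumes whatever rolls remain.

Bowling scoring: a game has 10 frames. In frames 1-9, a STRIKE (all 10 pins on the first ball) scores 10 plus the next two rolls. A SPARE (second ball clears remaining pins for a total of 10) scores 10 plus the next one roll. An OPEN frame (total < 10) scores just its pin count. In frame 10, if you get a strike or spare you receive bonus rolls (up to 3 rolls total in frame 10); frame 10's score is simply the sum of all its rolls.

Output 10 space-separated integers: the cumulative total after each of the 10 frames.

Answer: 20 32 38 53 62 74 79 91 96 101

Derivation:
Frame 1: STRIKE. 10 + next two rolls (8+2) = 20. Cumulative: 20
Frame 2: SPARE (8+2=10). 10 + next roll (2) = 12. Cumulative: 32
Frame 3: OPEN (2+4=6). Cumulative: 38
Frame 4: SPARE (9+1=10). 10 + next roll (5) = 15. Cumulative: 53
Frame 5: OPEN (5+4=9). Cumulative: 62
Frame 6: SPARE (2+8=10). 10 + next roll (2) = 12. Cumulative: 74
Frame 7: OPEN (2+3=5). Cumulative: 79
Frame 8: SPARE (9+1=10). 10 + next roll (2) = 12. Cumulative: 91
Frame 9: OPEN (2+3=5). Cumulative: 96
Frame 10: OPEN. Sum of all frame-10 rolls (3+2) = 5. Cumulative: 101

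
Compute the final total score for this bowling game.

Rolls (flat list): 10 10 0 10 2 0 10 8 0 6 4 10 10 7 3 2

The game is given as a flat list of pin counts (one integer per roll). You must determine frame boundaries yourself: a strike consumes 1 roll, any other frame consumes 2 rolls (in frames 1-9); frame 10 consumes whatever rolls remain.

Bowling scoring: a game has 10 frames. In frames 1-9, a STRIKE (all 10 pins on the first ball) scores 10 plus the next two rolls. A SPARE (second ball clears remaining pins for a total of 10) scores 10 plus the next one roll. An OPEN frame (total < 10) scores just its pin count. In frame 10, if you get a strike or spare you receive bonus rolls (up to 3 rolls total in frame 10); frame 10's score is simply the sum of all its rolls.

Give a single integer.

Answer: 159

Derivation:
Frame 1: STRIKE. 10 + next two rolls (10+0) = 20. Cumulative: 20
Frame 2: STRIKE. 10 + next two rolls (0+10) = 20. Cumulative: 40
Frame 3: SPARE (0+10=10). 10 + next roll (2) = 12. Cumulative: 52
Frame 4: OPEN (2+0=2). Cumulative: 54
Frame 5: STRIKE. 10 + next two rolls (8+0) = 18. Cumulative: 72
Frame 6: OPEN (8+0=8). Cumulative: 80
Frame 7: SPARE (6+4=10). 10 + next roll (10) = 20. Cumulative: 100
Frame 8: STRIKE. 10 + next two rolls (10+7) = 27. Cumulative: 127
Frame 9: STRIKE. 10 + next two rolls (7+3) = 20. Cumulative: 147
Frame 10: SPARE. Sum of all frame-10 rolls (7+3+2) = 12. Cumulative: 159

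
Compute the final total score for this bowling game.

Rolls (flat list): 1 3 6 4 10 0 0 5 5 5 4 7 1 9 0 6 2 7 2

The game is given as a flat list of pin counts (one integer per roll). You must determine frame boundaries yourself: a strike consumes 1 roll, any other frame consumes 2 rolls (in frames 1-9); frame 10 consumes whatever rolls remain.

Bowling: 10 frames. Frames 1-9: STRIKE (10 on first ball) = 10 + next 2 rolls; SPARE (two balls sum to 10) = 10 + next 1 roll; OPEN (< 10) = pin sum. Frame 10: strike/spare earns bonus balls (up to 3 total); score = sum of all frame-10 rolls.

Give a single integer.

Answer: 92

Derivation:
Frame 1: OPEN (1+3=4). Cumulative: 4
Frame 2: SPARE (6+4=10). 10 + next roll (10) = 20. Cumulative: 24
Frame 3: STRIKE. 10 + next two rolls (0+0) = 10. Cumulative: 34
Frame 4: OPEN (0+0=0). Cumulative: 34
Frame 5: SPARE (5+5=10). 10 + next roll (5) = 15. Cumulative: 49
Frame 6: OPEN (5+4=9). Cumulative: 58
Frame 7: OPEN (7+1=8). Cumulative: 66
Frame 8: OPEN (9+0=9). Cumulative: 75
Frame 9: OPEN (6+2=8). Cumulative: 83
Frame 10: OPEN. Sum of all frame-10 rolls (7+2) = 9. Cumulative: 92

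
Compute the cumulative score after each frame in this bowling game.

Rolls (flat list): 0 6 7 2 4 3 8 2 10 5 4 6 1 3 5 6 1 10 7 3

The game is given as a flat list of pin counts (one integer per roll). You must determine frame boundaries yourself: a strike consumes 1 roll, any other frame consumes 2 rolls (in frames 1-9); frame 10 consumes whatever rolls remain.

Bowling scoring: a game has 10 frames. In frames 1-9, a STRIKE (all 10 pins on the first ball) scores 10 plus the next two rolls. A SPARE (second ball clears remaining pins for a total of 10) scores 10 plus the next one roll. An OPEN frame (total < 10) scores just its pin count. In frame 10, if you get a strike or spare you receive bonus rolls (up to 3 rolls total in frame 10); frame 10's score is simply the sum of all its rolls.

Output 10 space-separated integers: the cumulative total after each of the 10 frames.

Frame 1: OPEN (0+6=6). Cumulative: 6
Frame 2: OPEN (7+2=9). Cumulative: 15
Frame 3: OPEN (4+3=7). Cumulative: 22
Frame 4: SPARE (8+2=10). 10 + next roll (10) = 20. Cumulative: 42
Frame 5: STRIKE. 10 + next two rolls (5+4) = 19. Cumulative: 61
Frame 6: OPEN (5+4=9). Cumulative: 70
Frame 7: OPEN (6+1=7). Cumulative: 77
Frame 8: OPEN (3+5=8). Cumulative: 85
Frame 9: OPEN (6+1=7). Cumulative: 92
Frame 10: STRIKE. Sum of all frame-10 rolls (10+7+3) = 20. Cumulative: 112

Answer: 6 15 22 42 61 70 77 85 92 112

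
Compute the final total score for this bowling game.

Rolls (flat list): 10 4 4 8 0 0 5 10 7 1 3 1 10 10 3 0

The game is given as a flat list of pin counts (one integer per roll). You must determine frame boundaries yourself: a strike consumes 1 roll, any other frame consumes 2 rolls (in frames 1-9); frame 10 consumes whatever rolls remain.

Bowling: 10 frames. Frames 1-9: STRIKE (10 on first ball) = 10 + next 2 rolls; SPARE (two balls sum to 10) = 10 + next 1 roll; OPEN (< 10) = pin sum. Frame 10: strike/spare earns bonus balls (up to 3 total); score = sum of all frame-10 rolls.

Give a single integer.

Answer: 108

Derivation:
Frame 1: STRIKE. 10 + next two rolls (4+4) = 18. Cumulative: 18
Frame 2: OPEN (4+4=8). Cumulative: 26
Frame 3: OPEN (8+0=8). Cumulative: 34
Frame 4: OPEN (0+5=5). Cumulative: 39
Frame 5: STRIKE. 10 + next two rolls (7+1) = 18. Cumulative: 57
Frame 6: OPEN (7+1=8). Cumulative: 65
Frame 7: OPEN (3+1=4). Cumulative: 69
Frame 8: STRIKE. 10 + next two rolls (10+3) = 23. Cumulative: 92
Frame 9: STRIKE. 10 + next two rolls (3+0) = 13. Cumulative: 105
Frame 10: OPEN. Sum of all frame-10 rolls (3+0) = 3. Cumulative: 108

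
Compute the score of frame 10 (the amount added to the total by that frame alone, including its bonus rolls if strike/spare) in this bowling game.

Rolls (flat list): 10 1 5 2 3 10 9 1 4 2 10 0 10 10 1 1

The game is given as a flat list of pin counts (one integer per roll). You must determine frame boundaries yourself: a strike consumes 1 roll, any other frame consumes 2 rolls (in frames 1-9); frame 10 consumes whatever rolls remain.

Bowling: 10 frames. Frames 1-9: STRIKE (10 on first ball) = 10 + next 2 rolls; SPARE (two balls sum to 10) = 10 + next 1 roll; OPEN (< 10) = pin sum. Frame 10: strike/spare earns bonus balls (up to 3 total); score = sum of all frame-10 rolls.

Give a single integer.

Frame 1: STRIKE. 10 + next two rolls (1+5) = 16. Cumulative: 16
Frame 2: OPEN (1+5=6). Cumulative: 22
Frame 3: OPEN (2+3=5). Cumulative: 27
Frame 4: STRIKE. 10 + next two rolls (9+1) = 20. Cumulative: 47
Frame 5: SPARE (9+1=10). 10 + next roll (4) = 14. Cumulative: 61
Frame 6: OPEN (4+2=6). Cumulative: 67
Frame 7: STRIKE. 10 + next two rolls (0+10) = 20. Cumulative: 87
Frame 8: SPARE (0+10=10). 10 + next roll (10) = 20. Cumulative: 107
Frame 9: STRIKE. 10 + next two rolls (1+1) = 12. Cumulative: 119
Frame 10: OPEN. Sum of all frame-10 rolls (1+1) = 2. Cumulative: 121

Answer: 2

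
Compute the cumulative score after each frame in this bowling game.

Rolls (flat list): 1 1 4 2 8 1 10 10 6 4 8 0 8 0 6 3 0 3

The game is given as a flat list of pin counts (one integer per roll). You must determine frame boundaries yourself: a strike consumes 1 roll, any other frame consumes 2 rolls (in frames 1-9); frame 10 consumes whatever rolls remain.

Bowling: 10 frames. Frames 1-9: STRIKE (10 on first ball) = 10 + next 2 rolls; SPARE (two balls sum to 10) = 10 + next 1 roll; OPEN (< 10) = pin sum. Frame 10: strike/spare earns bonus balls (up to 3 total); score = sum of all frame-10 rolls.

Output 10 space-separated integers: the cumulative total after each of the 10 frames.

Frame 1: OPEN (1+1=2). Cumulative: 2
Frame 2: OPEN (4+2=6). Cumulative: 8
Frame 3: OPEN (8+1=9). Cumulative: 17
Frame 4: STRIKE. 10 + next two rolls (10+6) = 26. Cumulative: 43
Frame 5: STRIKE. 10 + next two rolls (6+4) = 20. Cumulative: 63
Frame 6: SPARE (6+4=10). 10 + next roll (8) = 18. Cumulative: 81
Frame 7: OPEN (8+0=8). Cumulative: 89
Frame 8: OPEN (8+0=8). Cumulative: 97
Frame 9: OPEN (6+3=9). Cumulative: 106
Frame 10: OPEN. Sum of all frame-10 rolls (0+3) = 3. Cumulative: 109

Answer: 2 8 17 43 63 81 89 97 106 109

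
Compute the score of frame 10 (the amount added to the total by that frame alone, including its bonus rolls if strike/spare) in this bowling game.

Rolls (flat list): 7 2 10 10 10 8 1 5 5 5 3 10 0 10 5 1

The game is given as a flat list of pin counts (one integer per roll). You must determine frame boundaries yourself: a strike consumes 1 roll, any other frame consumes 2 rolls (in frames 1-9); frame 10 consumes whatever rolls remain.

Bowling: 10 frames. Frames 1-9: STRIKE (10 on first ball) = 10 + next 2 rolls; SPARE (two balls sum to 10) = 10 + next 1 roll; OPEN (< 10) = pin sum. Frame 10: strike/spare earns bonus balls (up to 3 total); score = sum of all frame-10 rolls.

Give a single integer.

Frame 1: OPEN (7+2=9). Cumulative: 9
Frame 2: STRIKE. 10 + next two rolls (10+10) = 30. Cumulative: 39
Frame 3: STRIKE. 10 + next two rolls (10+8) = 28. Cumulative: 67
Frame 4: STRIKE. 10 + next two rolls (8+1) = 19. Cumulative: 86
Frame 5: OPEN (8+1=9). Cumulative: 95
Frame 6: SPARE (5+5=10). 10 + next roll (5) = 15. Cumulative: 110
Frame 7: OPEN (5+3=8). Cumulative: 118
Frame 8: STRIKE. 10 + next two rolls (0+10) = 20. Cumulative: 138
Frame 9: SPARE (0+10=10). 10 + next roll (5) = 15. Cumulative: 153
Frame 10: OPEN. Sum of all frame-10 rolls (5+1) = 6. Cumulative: 159

Answer: 6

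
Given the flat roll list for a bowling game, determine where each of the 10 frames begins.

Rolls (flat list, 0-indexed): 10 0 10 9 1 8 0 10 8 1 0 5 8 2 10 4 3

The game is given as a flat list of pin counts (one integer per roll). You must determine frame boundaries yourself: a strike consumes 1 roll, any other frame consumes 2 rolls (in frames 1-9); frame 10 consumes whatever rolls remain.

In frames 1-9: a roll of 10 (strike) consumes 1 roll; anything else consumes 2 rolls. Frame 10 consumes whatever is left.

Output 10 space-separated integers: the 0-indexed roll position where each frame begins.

Answer: 0 1 3 5 7 8 10 12 14 15

Derivation:
Frame 1 starts at roll index 0: roll=10 (strike), consumes 1 roll
Frame 2 starts at roll index 1: rolls=0,10 (sum=10), consumes 2 rolls
Frame 3 starts at roll index 3: rolls=9,1 (sum=10), consumes 2 rolls
Frame 4 starts at roll index 5: rolls=8,0 (sum=8), consumes 2 rolls
Frame 5 starts at roll index 7: roll=10 (strike), consumes 1 roll
Frame 6 starts at roll index 8: rolls=8,1 (sum=9), consumes 2 rolls
Frame 7 starts at roll index 10: rolls=0,5 (sum=5), consumes 2 rolls
Frame 8 starts at roll index 12: rolls=8,2 (sum=10), consumes 2 rolls
Frame 9 starts at roll index 14: roll=10 (strike), consumes 1 roll
Frame 10 starts at roll index 15: 2 remaining rolls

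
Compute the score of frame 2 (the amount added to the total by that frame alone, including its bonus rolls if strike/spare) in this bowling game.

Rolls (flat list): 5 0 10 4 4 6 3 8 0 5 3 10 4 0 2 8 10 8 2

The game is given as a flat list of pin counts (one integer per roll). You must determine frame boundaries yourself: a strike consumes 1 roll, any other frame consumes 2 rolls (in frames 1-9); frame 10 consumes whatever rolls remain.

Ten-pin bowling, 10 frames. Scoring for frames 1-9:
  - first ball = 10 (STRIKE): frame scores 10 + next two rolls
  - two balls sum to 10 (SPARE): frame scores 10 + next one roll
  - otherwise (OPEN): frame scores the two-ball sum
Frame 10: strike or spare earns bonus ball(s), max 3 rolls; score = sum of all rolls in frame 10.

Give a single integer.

Answer: 18

Derivation:
Frame 1: OPEN (5+0=5). Cumulative: 5
Frame 2: STRIKE. 10 + next two rolls (4+4) = 18. Cumulative: 23
Frame 3: OPEN (4+4=8). Cumulative: 31
Frame 4: OPEN (6+3=9). Cumulative: 40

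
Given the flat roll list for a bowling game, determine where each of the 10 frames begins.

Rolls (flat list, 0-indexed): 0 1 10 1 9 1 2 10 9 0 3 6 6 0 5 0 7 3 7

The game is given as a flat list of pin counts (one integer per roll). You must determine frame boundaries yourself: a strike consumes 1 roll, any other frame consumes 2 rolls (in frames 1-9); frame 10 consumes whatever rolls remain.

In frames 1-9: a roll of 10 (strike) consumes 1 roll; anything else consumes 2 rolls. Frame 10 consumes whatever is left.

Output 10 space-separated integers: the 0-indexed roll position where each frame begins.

Answer: 0 2 3 5 7 8 10 12 14 16

Derivation:
Frame 1 starts at roll index 0: rolls=0,1 (sum=1), consumes 2 rolls
Frame 2 starts at roll index 2: roll=10 (strike), consumes 1 roll
Frame 3 starts at roll index 3: rolls=1,9 (sum=10), consumes 2 rolls
Frame 4 starts at roll index 5: rolls=1,2 (sum=3), consumes 2 rolls
Frame 5 starts at roll index 7: roll=10 (strike), consumes 1 roll
Frame 6 starts at roll index 8: rolls=9,0 (sum=9), consumes 2 rolls
Frame 7 starts at roll index 10: rolls=3,6 (sum=9), consumes 2 rolls
Frame 8 starts at roll index 12: rolls=6,0 (sum=6), consumes 2 rolls
Frame 9 starts at roll index 14: rolls=5,0 (sum=5), consumes 2 rolls
Frame 10 starts at roll index 16: 3 remaining rolls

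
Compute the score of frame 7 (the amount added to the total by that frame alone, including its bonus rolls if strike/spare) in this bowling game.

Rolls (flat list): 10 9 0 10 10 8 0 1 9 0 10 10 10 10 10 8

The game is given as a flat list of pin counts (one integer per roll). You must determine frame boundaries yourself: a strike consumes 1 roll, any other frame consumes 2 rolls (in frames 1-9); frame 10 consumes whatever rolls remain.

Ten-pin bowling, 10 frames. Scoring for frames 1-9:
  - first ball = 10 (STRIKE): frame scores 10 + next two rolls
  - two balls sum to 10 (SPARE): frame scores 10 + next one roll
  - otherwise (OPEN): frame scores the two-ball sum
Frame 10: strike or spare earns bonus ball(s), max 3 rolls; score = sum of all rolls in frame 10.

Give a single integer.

Frame 1: STRIKE. 10 + next two rolls (9+0) = 19. Cumulative: 19
Frame 2: OPEN (9+0=9). Cumulative: 28
Frame 3: STRIKE. 10 + next two rolls (10+8) = 28. Cumulative: 56
Frame 4: STRIKE. 10 + next two rolls (8+0) = 18. Cumulative: 74
Frame 5: OPEN (8+0=8). Cumulative: 82
Frame 6: SPARE (1+9=10). 10 + next roll (0) = 10. Cumulative: 92
Frame 7: SPARE (0+10=10). 10 + next roll (10) = 20. Cumulative: 112
Frame 8: STRIKE. 10 + next two rolls (10+10) = 30. Cumulative: 142
Frame 9: STRIKE. 10 + next two rolls (10+10) = 30. Cumulative: 172

Answer: 20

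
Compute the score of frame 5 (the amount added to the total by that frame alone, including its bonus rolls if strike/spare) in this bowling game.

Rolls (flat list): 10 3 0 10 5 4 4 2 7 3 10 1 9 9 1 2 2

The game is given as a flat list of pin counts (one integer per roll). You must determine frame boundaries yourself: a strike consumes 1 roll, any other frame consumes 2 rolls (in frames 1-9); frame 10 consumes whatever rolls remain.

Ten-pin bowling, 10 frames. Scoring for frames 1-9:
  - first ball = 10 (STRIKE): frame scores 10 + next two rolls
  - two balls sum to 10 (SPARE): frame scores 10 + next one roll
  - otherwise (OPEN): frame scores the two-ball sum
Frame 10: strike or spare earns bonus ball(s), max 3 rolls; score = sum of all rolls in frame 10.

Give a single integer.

Answer: 6

Derivation:
Frame 1: STRIKE. 10 + next two rolls (3+0) = 13. Cumulative: 13
Frame 2: OPEN (3+0=3). Cumulative: 16
Frame 3: STRIKE. 10 + next two rolls (5+4) = 19. Cumulative: 35
Frame 4: OPEN (5+4=9). Cumulative: 44
Frame 5: OPEN (4+2=6). Cumulative: 50
Frame 6: SPARE (7+3=10). 10 + next roll (10) = 20. Cumulative: 70
Frame 7: STRIKE. 10 + next two rolls (1+9) = 20. Cumulative: 90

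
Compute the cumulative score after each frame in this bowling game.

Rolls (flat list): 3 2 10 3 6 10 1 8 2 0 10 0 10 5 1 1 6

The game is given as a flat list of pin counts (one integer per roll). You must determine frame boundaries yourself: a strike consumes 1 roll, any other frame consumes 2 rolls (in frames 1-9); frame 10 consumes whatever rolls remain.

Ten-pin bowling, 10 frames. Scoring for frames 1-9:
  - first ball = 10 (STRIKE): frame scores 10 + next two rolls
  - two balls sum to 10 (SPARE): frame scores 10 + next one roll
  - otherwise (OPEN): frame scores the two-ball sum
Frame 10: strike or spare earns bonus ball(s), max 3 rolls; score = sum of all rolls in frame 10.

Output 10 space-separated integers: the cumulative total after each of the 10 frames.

Frame 1: OPEN (3+2=5). Cumulative: 5
Frame 2: STRIKE. 10 + next two rolls (3+6) = 19. Cumulative: 24
Frame 3: OPEN (3+6=9). Cumulative: 33
Frame 4: STRIKE. 10 + next two rolls (1+8) = 19. Cumulative: 52
Frame 5: OPEN (1+8=9). Cumulative: 61
Frame 6: OPEN (2+0=2). Cumulative: 63
Frame 7: STRIKE. 10 + next two rolls (0+10) = 20. Cumulative: 83
Frame 8: SPARE (0+10=10). 10 + next roll (5) = 15. Cumulative: 98
Frame 9: OPEN (5+1=6). Cumulative: 104
Frame 10: OPEN. Sum of all frame-10 rolls (1+6) = 7. Cumulative: 111

Answer: 5 24 33 52 61 63 83 98 104 111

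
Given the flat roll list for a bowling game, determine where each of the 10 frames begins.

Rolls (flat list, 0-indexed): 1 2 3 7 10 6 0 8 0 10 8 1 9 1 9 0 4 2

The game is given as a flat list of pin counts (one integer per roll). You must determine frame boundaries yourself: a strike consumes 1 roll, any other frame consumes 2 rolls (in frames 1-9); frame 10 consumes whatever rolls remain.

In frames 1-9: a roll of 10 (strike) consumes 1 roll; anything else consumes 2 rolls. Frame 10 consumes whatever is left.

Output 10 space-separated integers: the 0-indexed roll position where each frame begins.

Answer: 0 2 4 5 7 9 10 12 14 16

Derivation:
Frame 1 starts at roll index 0: rolls=1,2 (sum=3), consumes 2 rolls
Frame 2 starts at roll index 2: rolls=3,7 (sum=10), consumes 2 rolls
Frame 3 starts at roll index 4: roll=10 (strike), consumes 1 roll
Frame 4 starts at roll index 5: rolls=6,0 (sum=6), consumes 2 rolls
Frame 5 starts at roll index 7: rolls=8,0 (sum=8), consumes 2 rolls
Frame 6 starts at roll index 9: roll=10 (strike), consumes 1 roll
Frame 7 starts at roll index 10: rolls=8,1 (sum=9), consumes 2 rolls
Frame 8 starts at roll index 12: rolls=9,1 (sum=10), consumes 2 rolls
Frame 9 starts at roll index 14: rolls=9,0 (sum=9), consumes 2 rolls
Frame 10 starts at roll index 16: 2 remaining rolls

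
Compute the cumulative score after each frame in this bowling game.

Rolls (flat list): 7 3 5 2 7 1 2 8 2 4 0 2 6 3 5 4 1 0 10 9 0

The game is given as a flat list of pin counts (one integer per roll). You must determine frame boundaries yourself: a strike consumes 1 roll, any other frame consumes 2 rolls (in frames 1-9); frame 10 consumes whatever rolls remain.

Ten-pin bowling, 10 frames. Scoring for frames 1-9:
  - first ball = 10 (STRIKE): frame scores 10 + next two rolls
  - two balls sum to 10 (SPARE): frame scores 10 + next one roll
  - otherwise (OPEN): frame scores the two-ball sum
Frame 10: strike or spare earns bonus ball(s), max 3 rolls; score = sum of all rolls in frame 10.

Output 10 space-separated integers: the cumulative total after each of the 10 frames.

Frame 1: SPARE (7+3=10). 10 + next roll (5) = 15. Cumulative: 15
Frame 2: OPEN (5+2=7). Cumulative: 22
Frame 3: OPEN (7+1=8). Cumulative: 30
Frame 4: SPARE (2+8=10). 10 + next roll (2) = 12. Cumulative: 42
Frame 5: OPEN (2+4=6). Cumulative: 48
Frame 6: OPEN (0+2=2). Cumulative: 50
Frame 7: OPEN (6+3=9). Cumulative: 59
Frame 8: OPEN (5+4=9). Cumulative: 68
Frame 9: OPEN (1+0=1). Cumulative: 69
Frame 10: STRIKE. Sum of all frame-10 rolls (10+9+0) = 19. Cumulative: 88

Answer: 15 22 30 42 48 50 59 68 69 88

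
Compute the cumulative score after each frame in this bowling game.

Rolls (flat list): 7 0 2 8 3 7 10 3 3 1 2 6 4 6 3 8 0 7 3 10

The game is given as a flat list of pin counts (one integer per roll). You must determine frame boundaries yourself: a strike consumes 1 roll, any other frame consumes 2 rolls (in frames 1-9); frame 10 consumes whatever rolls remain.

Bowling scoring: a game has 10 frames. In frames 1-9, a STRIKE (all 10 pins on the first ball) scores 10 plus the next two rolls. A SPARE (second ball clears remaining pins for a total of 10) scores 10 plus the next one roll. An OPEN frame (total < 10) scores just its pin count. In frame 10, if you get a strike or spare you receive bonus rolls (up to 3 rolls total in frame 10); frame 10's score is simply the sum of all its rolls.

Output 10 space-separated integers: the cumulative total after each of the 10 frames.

Answer: 7 20 40 56 62 65 81 90 98 118

Derivation:
Frame 1: OPEN (7+0=7). Cumulative: 7
Frame 2: SPARE (2+8=10). 10 + next roll (3) = 13. Cumulative: 20
Frame 3: SPARE (3+7=10). 10 + next roll (10) = 20. Cumulative: 40
Frame 4: STRIKE. 10 + next two rolls (3+3) = 16. Cumulative: 56
Frame 5: OPEN (3+3=6). Cumulative: 62
Frame 6: OPEN (1+2=3). Cumulative: 65
Frame 7: SPARE (6+4=10). 10 + next roll (6) = 16. Cumulative: 81
Frame 8: OPEN (6+3=9). Cumulative: 90
Frame 9: OPEN (8+0=8). Cumulative: 98
Frame 10: SPARE. Sum of all frame-10 rolls (7+3+10) = 20. Cumulative: 118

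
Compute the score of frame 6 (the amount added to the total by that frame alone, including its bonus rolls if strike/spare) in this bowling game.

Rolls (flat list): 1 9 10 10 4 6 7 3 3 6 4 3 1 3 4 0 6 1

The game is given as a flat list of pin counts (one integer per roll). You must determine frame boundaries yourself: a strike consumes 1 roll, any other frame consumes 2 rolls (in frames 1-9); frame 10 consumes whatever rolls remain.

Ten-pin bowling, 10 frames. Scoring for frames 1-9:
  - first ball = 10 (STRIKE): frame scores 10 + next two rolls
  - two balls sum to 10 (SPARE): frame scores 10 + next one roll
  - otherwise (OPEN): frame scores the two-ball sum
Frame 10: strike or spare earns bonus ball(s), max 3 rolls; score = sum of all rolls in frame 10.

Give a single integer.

Frame 1: SPARE (1+9=10). 10 + next roll (10) = 20. Cumulative: 20
Frame 2: STRIKE. 10 + next two rolls (10+4) = 24. Cumulative: 44
Frame 3: STRIKE. 10 + next two rolls (4+6) = 20. Cumulative: 64
Frame 4: SPARE (4+6=10). 10 + next roll (7) = 17. Cumulative: 81
Frame 5: SPARE (7+3=10). 10 + next roll (3) = 13. Cumulative: 94
Frame 6: OPEN (3+6=9). Cumulative: 103
Frame 7: OPEN (4+3=7). Cumulative: 110
Frame 8: OPEN (1+3=4). Cumulative: 114

Answer: 9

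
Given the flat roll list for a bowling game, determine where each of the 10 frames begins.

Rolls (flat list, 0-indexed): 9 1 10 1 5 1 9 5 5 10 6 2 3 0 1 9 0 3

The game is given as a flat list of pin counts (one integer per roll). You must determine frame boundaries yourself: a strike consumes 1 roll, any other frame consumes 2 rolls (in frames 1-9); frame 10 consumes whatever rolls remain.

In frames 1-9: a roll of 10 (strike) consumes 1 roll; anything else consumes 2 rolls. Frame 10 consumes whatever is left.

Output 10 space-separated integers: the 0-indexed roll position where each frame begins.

Answer: 0 2 3 5 7 9 10 12 14 16

Derivation:
Frame 1 starts at roll index 0: rolls=9,1 (sum=10), consumes 2 rolls
Frame 2 starts at roll index 2: roll=10 (strike), consumes 1 roll
Frame 3 starts at roll index 3: rolls=1,5 (sum=6), consumes 2 rolls
Frame 4 starts at roll index 5: rolls=1,9 (sum=10), consumes 2 rolls
Frame 5 starts at roll index 7: rolls=5,5 (sum=10), consumes 2 rolls
Frame 6 starts at roll index 9: roll=10 (strike), consumes 1 roll
Frame 7 starts at roll index 10: rolls=6,2 (sum=8), consumes 2 rolls
Frame 8 starts at roll index 12: rolls=3,0 (sum=3), consumes 2 rolls
Frame 9 starts at roll index 14: rolls=1,9 (sum=10), consumes 2 rolls
Frame 10 starts at roll index 16: 2 remaining rolls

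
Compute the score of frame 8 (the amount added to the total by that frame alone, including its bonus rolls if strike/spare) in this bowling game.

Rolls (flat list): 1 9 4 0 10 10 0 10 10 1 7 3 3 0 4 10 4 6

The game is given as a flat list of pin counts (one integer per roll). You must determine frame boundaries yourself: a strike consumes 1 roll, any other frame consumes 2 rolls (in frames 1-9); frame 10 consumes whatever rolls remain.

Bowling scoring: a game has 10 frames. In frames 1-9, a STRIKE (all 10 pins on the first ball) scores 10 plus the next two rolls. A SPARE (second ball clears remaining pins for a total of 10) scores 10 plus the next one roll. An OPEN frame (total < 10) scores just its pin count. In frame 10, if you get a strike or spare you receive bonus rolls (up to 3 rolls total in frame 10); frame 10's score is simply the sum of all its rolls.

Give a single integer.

Answer: 6

Derivation:
Frame 1: SPARE (1+9=10). 10 + next roll (4) = 14. Cumulative: 14
Frame 2: OPEN (4+0=4). Cumulative: 18
Frame 3: STRIKE. 10 + next two rolls (10+0) = 20. Cumulative: 38
Frame 4: STRIKE. 10 + next two rolls (0+10) = 20. Cumulative: 58
Frame 5: SPARE (0+10=10). 10 + next roll (10) = 20. Cumulative: 78
Frame 6: STRIKE. 10 + next two rolls (1+7) = 18. Cumulative: 96
Frame 7: OPEN (1+7=8). Cumulative: 104
Frame 8: OPEN (3+3=6). Cumulative: 110
Frame 9: OPEN (0+4=4). Cumulative: 114
Frame 10: STRIKE. Sum of all frame-10 rolls (10+4+6) = 20. Cumulative: 134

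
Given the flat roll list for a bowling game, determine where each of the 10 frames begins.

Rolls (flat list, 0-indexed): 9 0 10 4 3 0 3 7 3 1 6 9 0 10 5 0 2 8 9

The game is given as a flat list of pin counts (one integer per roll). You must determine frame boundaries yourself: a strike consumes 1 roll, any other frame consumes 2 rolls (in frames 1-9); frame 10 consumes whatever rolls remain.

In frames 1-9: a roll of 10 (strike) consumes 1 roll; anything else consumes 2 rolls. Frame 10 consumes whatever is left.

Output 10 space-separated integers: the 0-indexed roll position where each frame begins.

Frame 1 starts at roll index 0: rolls=9,0 (sum=9), consumes 2 rolls
Frame 2 starts at roll index 2: roll=10 (strike), consumes 1 roll
Frame 3 starts at roll index 3: rolls=4,3 (sum=7), consumes 2 rolls
Frame 4 starts at roll index 5: rolls=0,3 (sum=3), consumes 2 rolls
Frame 5 starts at roll index 7: rolls=7,3 (sum=10), consumes 2 rolls
Frame 6 starts at roll index 9: rolls=1,6 (sum=7), consumes 2 rolls
Frame 7 starts at roll index 11: rolls=9,0 (sum=9), consumes 2 rolls
Frame 8 starts at roll index 13: roll=10 (strike), consumes 1 roll
Frame 9 starts at roll index 14: rolls=5,0 (sum=5), consumes 2 rolls
Frame 10 starts at roll index 16: 3 remaining rolls

Answer: 0 2 3 5 7 9 11 13 14 16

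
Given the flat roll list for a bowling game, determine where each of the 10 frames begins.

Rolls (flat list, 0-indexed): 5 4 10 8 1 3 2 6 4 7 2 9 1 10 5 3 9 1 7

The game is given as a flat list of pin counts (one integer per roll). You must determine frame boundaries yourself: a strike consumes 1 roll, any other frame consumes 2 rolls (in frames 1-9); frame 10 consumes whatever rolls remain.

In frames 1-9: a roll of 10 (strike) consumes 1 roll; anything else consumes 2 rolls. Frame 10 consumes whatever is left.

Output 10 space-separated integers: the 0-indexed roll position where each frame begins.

Frame 1 starts at roll index 0: rolls=5,4 (sum=9), consumes 2 rolls
Frame 2 starts at roll index 2: roll=10 (strike), consumes 1 roll
Frame 3 starts at roll index 3: rolls=8,1 (sum=9), consumes 2 rolls
Frame 4 starts at roll index 5: rolls=3,2 (sum=5), consumes 2 rolls
Frame 5 starts at roll index 7: rolls=6,4 (sum=10), consumes 2 rolls
Frame 6 starts at roll index 9: rolls=7,2 (sum=9), consumes 2 rolls
Frame 7 starts at roll index 11: rolls=9,1 (sum=10), consumes 2 rolls
Frame 8 starts at roll index 13: roll=10 (strike), consumes 1 roll
Frame 9 starts at roll index 14: rolls=5,3 (sum=8), consumes 2 rolls
Frame 10 starts at roll index 16: 3 remaining rolls

Answer: 0 2 3 5 7 9 11 13 14 16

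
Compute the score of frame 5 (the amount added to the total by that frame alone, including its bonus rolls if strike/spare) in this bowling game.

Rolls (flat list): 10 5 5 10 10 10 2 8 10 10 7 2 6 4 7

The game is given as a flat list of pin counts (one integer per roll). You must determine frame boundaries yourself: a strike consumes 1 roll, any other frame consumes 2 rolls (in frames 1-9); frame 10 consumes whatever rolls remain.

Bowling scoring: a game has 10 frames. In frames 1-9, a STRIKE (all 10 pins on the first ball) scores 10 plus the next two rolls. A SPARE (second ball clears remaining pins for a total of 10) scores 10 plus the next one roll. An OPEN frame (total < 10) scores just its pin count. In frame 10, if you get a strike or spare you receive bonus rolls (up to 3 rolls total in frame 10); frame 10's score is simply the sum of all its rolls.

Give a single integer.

Answer: 20

Derivation:
Frame 1: STRIKE. 10 + next two rolls (5+5) = 20. Cumulative: 20
Frame 2: SPARE (5+5=10). 10 + next roll (10) = 20. Cumulative: 40
Frame 3: STRIKE. 10 + next two rolls (10+10) = 30. Cumulative: 70
Frame 4: STRIKE. 10 + next two rolls (10+2) = 22. Cumulative: 92
Frame 5: STRIKE. 10 + next two rolls (2+8) = 20. Cumulative: 112
Frame 6: SPARE (2+8=10). 10 + next roll (10) = 20. Cumulative: 132
Frame 7: STRIKE. 10 + next two rolls (10+7) = 27. Cumulative: 159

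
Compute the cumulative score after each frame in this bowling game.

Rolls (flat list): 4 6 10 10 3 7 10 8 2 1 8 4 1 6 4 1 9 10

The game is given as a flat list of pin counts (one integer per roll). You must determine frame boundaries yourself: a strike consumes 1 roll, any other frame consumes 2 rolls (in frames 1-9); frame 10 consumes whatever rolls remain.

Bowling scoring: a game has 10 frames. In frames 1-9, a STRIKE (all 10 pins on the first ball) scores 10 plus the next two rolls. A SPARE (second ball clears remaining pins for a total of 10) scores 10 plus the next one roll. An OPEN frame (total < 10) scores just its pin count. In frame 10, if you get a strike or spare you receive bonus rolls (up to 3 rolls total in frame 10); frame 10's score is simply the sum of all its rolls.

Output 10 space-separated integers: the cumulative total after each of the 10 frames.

Frame 1: SPARE (4+6=10). 10 + next roll (10) = 20. Cumulative: 20
Frame 2: STRIKE. 10 + next two rolls (10+3) = 23. Cumulative: 43
Frame 3: STRIKE. 10 + next two rolls (3+7) = 20. Cumulative: 63
Frame 4: SPARE (3+7=10). 10 + next roll (10) = 20. Cumulative: 83
Frame 5: STRIKE. 10 + next two rolls (8+2) = 20. Cumulative: 103
Frame 6: SPARE (8+2=10). 10 + next roll (1) = 11. Cumulative: 114
Frame 7: OPEN (1+8=9). Cumulative: 123
Frame 8: OPEN (4+1=5). Cumulative: 128
Frame 9: SPARE (6+4=10). 10 + next roll (1) = 11. Cumulative: 139
Frame 10: SPARE. Sum of all frame-10 rolls (1+9+10) = 20. Cumulative: 159

Answer: 20 43 63 83 103 114 123 128 139 159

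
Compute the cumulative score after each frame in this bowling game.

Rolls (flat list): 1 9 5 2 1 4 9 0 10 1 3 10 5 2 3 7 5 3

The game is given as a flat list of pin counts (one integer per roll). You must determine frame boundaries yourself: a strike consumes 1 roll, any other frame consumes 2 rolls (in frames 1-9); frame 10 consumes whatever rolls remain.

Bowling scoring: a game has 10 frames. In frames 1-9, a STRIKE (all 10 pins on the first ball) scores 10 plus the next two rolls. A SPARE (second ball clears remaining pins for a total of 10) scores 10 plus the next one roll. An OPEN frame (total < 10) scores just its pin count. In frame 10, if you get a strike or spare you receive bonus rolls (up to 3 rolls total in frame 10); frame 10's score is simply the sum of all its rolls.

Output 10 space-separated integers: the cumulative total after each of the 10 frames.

Frame 1: SPARE (1+9=10). 10 + next roll (5) = 15. Cumulative: 15
Frame 2: OPEN (5+2=7). Cumulative: 22
Frame 3: OPEN (1+4=5). Cumulative: 27
Frame 4: OPEN (9+0=9). Cumulative: 36
Frame 5: STRIKE. 10 + next two rolls (1+3) = 14. Cumulative: 50
Frame 6: OPEN (1+3=4). Cumulative: 54
Frame 7: STRIKE. 10 + next two rolls (5+2) = 17. Cumulative: 71
Frame 8: OPEN (5+2=7). Cumulative: 78
Frame 9: SPARE (3+7=10). 10 + next roll (5) = 15. Cumulative: 93
Frame 10: OPEN. Sum of all frame-10 rolls (5+3) = 8. Cumulative: 101

Answer: 15 22 27 36 50 54 71 78 93 101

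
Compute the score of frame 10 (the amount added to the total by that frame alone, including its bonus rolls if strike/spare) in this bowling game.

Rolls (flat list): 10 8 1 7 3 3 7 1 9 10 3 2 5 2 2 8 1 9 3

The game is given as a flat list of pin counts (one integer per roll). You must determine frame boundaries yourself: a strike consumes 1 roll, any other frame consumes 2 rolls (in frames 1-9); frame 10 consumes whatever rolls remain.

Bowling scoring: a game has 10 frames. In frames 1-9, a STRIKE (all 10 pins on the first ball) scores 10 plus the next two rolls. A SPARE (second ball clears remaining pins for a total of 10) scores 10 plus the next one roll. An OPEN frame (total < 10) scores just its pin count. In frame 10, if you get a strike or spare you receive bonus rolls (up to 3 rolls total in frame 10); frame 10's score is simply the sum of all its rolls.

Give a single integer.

Frame 1: STRIKE. 10 + next two rolls (8+1) = 19. Cumulative: 19
Frame 2: OPEN (8+1=9). Cumulative: 28
Frame 3: SPARE (7+3=10). 10 + next roll (3) = 13. Cumulative: 41
Frame 4: SPARE (3+7=10). 10 + next roll (1) = 11. Cumulative: 52
Frame 5: SPARE (1+9=10). 10 + next roll (10) = 20. Cumulative: 72
Frame 6: STRIKE. 10 + next two rolls (3+2) = 15. Cumulative: 87
Frame 7: OPEN (3+2=5). Cumulative: 92
Frame 8: OPEN (5+2=7). Cumulative: 99
Frame 9: SPARE (2+8=10). 10 + next roll (1) = 11. Cumulative: 110
Frame 10: SPARE. Sum of all frame-10 rolls (1+9+3) = 13. Cumulative: 123

Answer: 13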